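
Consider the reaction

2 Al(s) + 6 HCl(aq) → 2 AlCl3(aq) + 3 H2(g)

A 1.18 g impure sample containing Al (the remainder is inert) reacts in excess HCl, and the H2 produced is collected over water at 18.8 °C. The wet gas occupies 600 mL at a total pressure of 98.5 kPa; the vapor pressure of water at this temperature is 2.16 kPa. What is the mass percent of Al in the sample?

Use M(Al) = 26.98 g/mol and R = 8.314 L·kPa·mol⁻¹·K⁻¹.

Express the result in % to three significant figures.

P(H2) = 98.5 − 2.16 = 96.34 kPa
n(H2) = PV/RT = (96.34 × 0.6000) / (8.314 × 291.95) = 0.02381 mol
n(Al) = (2/3) × 0.02381 = 0.01587 mol
m(Al) = 0.01587 × 26.98 = 0.4282 g
%Al = 0.4282 / 1.18 × 100 = 36.29%

36.3 %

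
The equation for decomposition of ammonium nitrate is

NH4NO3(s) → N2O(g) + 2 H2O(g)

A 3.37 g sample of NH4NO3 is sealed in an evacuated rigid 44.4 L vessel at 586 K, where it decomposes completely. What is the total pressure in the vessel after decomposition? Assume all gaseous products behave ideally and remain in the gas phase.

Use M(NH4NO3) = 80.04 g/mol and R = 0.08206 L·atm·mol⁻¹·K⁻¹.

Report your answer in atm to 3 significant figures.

n(NH4NO3) = 3.37 / 80.04 = 0.04210 mol
n(gas produced) = (3/1) × 0.04210 = 0.1263 mol
P = nRT/V = 0.1263 × 0.08206 × 586 / 44.4 = 0.1368 atm

0.137 atm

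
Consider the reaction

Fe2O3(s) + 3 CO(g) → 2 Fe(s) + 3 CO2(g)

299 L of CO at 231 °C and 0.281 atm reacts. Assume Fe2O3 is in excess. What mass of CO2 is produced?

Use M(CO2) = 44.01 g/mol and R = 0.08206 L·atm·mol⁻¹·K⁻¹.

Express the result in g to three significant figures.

89.4 g

n(CO) = PV/RT = (0.281 × 299) / (0.08206 × 504.15) = 2.031 mol
n(CO2) = (3/3) × 2.031 = 2.031 mol
m(CO2) = 2.031 × 44.01 = 89.38 g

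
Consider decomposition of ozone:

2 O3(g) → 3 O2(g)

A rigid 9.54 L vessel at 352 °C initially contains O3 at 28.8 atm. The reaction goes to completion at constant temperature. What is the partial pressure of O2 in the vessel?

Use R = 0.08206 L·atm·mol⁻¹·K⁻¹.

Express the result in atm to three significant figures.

n(O3)₀ = PV/RT = (28.8 × 9.54) / (0.08206 × 625.15) = 5.356 mol
n(O2) = (3/2) × 5.356 = 8.034 mol
P(O2) = nRT/V = 8.034 × 0.08206 × 625.15 / 9.54 = 43.20 atm

43.2 atm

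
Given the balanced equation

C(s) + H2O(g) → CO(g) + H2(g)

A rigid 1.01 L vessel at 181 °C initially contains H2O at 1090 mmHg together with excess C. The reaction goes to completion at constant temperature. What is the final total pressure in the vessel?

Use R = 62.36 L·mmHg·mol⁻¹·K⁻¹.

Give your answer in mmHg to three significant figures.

2180 mmHg

Since T and V are fixed, P_final/P_initial = n_final/n_initial = 2/1.
P_final = (2/1) × 1090 = 2180 mmHg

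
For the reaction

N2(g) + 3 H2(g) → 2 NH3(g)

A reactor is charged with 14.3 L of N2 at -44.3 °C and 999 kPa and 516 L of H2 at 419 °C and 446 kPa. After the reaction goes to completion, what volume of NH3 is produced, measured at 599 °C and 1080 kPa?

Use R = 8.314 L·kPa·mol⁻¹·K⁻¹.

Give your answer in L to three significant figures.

n(N2) = PV/RT = (999 × 14.3) / (8.314 × 228.85) = 7.508 mol
n(H2) = PV/RT = (446 × 516) / (8.314 × 692.15) = 39.99 mol
For 7.508 mol N2, stoichiometry requires (3/1) × 7.508 = 22.52 mol H2; 39.99 mol is available, so N2 is limiting.
n(NH3) = (2/1) × 7.508 = 15.02 mol
V(NH3) = nRT/P = 15.02 × 8.314 × 872.15 / 1080 = 100.8 L

101 L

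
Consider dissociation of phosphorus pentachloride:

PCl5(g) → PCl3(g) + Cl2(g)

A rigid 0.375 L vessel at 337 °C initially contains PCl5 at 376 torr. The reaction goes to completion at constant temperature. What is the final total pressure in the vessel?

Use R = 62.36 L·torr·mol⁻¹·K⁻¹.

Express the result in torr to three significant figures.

Rigid vessel, constant T ⇒ P scales with total gas moles (1 → 2).
P_final = (2/1) × 376 = 752.0 torr

752 torr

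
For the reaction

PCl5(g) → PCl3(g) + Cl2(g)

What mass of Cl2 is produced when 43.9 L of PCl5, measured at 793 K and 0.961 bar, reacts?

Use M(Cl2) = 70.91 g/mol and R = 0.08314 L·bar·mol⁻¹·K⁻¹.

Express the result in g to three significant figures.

n(PCl5) = PV/RT = (0.961 × 43.9) / (0.08314 × 793) = 0.6399 mol
n(Cl2) = (1/1) × 0.6399 = 0.6399 mol
m(Cl2) = 0.6399 × 70.91 = 45.38 g

45.4 g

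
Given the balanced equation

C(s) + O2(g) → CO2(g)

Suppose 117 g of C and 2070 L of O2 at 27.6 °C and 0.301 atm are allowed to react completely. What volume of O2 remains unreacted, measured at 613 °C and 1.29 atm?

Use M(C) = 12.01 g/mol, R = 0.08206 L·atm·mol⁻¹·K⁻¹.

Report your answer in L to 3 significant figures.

n(C) = 117 / 12.01 = 9.742 mol
n(O2) = PV/RT = (0.301 × 2070) / (0.08206 × 300.75) = 25.25 mol
For 9.742 mol C, stoichiometry requires (1/1) × 9.742 = 9.742 mol O2; 25.25 mol is available, so C is limiting.
n(O2) consumed = (1/1) × 9.742 = 9.742 mol; remaining = 25.25 − 9.742 = 15.51 mol
V(O2) = nRT/P = 15.51 × 0.08206 × 886.15 / 1.29 = 874.3 L

874 L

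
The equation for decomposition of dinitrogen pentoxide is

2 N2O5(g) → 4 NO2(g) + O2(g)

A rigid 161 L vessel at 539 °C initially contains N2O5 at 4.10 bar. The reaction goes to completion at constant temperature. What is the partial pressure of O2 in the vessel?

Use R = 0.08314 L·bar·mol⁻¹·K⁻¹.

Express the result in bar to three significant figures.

2.05 bar

n(N2O5)₀ = PV/RT = (4.10 × 161) / (0.08314 × 812.15) = 9.776 mol
n(O2) = (1/2) × 9.776 = 4.888 mol
P(O2) = nRT/V = 4.888 × 0.08314 × 812.15 / 161 = 2.050 bar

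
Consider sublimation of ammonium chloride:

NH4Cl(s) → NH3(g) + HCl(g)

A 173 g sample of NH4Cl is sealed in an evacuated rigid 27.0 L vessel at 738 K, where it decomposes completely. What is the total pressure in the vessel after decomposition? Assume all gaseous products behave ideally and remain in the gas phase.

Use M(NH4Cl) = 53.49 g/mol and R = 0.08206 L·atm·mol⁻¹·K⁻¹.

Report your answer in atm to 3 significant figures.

14.5 atm

n(NH4Cl) = 173 / 53.49 = 3.234 mol
n(gas produced) = (2/1) × 3.234 = 6.468 mol
P = nRT/V = 6.468 × 0.08206 × 738 / 27.0 = 14.51 atm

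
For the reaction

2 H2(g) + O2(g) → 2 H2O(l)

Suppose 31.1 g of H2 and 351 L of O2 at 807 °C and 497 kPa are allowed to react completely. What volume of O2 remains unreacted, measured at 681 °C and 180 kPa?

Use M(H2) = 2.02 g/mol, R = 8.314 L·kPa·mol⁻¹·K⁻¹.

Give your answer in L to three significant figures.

517 L

n(H2) = 31.1 / 2.02 = 15.40 mol
n(O2) = PV/RT = (497 × 351) / (8.314 × 1080.15) = 19.43 mol
For 15.40 mol H2, stoichiometry requires (1/2) × 15.40 = 7.700 mol O2; 19.43 mol is available, so H2 is limiting.
n(O2) consumed = (1/2) × 15.40 = 7.700 mol; remaining = 19.43 − 7.700 = 11.73 mol
V(O2) = nRT/P = 11.73 × 8.314 × 954.15 / 180 = 517.0 L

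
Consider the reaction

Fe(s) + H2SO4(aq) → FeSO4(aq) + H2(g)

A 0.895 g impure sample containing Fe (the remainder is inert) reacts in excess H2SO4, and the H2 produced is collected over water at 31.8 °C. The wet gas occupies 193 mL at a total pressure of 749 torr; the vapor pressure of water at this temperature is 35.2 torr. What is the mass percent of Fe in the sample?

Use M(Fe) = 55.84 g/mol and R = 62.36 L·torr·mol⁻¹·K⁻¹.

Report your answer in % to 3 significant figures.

P(H2) = 749 − 35.2 = 713.8 torr
n(H2) = PV/RT = (713.8 × 0.1930) / (62.36 × 304.95) = 0.007244 mol
n(Fe) = (1/1) × 0.007244 = 0.007244 mol
m(Fe) = 0.007244 × 55.84 = 0.4045 g
%Fe = 0.4045 / 0.895 × 100 = 45.20%

45.2 %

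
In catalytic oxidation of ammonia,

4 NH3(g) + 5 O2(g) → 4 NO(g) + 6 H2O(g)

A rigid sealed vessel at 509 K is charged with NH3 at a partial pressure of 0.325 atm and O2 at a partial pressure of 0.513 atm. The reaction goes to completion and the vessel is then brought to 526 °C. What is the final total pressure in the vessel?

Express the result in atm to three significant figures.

1.44 atm

With V and T fixed, P_i ∝ n_i, so the mole ratios apply directly to partial pressures at 509 K.
P(O2) required for 0.325 atm of NH3 = (5/4) × 0.325 = 0.4062 atm; available 0.513 atm, so NH3 is limiting.
P(O2) remaining = 0.513 − (5/4) × 0.325 = 0.1068 atm
P(gaseous products) = (4+6)/4 × 0.325 = 0.8125 atm
P_total at 509 K = 0.1068 + 0.8125 = 0.9193 atm
Scaling to 526 °C: P = 0.9193 × 799.15/509 = 1.443 atm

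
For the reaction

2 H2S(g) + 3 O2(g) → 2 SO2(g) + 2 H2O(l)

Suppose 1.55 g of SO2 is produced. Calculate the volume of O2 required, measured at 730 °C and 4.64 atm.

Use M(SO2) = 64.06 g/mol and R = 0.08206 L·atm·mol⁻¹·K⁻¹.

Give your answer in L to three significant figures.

n(SO2) = 1.550 / 64.06 = 0.02420 mol
n(O2) = (3/2) × 0.02420 = 0.03630 mol
V = nRT/P = 0.03630 × 0.08206 × 1003.15 / 4.64 = 0.6440 L

0.644 L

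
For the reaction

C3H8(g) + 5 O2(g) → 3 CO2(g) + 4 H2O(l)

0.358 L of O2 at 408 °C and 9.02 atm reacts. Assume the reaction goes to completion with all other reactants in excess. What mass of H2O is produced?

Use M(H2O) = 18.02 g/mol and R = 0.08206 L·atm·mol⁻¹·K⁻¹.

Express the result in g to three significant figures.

0.833 g

n(O2) = PV/RT = (9.02 × 0.358) / (0.08206 × 681.15) = 0.05777 mol
n(H2O) = (4/5) × 0.05777 = 0.04622 mol
m(H2O) = 0.04622 × 18.02 = 0.8329 g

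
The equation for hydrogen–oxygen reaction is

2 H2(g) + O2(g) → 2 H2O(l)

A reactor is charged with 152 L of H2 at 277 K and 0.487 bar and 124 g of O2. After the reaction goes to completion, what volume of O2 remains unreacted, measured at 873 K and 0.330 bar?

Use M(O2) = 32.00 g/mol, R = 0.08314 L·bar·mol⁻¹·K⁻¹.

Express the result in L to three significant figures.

n(H2) = PV/RT = (0.487 × 152) / (0.08314 × 277) = 3.214 mol
n(O2) = 124 / 32.00 = 3.875 mol
For 3.214 mol H2, stoichiometry requires (1/2) × 3.214 = 1.607 mol O2; 3.875 mol is available, so H2 is limiting.
n(O2) consumed = (1/2) × 3.214 = 1.607 mol; remaining = 3.875 − 1.607 = 2.268 mol
V(O2) = nRT/P = 2.268 × 0.08314 × 873 / 0.330 = 498.8 L

499 L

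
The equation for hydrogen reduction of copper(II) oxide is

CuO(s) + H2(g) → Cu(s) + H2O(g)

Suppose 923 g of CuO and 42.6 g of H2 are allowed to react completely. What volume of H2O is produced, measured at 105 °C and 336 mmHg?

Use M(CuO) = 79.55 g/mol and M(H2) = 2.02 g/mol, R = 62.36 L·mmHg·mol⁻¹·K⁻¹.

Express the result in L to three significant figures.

814 L

n(CuO) = 923 / 79.55 = 11.60 mol
n(H2) = 42.6 / 2.02 = 21.09 mol
For 11.60 mol CuO, stoichiometry requires (1/1) × 11.60 = 11.60 mol H2; 21.09 mol is available, so CuO is limiting.
n(H2O) = (1/1) × 11.60 = 11.60 mol
V(H2O) = nRT/P = 11.60 × 62.36 × 378.15 / 336 = 814.1 L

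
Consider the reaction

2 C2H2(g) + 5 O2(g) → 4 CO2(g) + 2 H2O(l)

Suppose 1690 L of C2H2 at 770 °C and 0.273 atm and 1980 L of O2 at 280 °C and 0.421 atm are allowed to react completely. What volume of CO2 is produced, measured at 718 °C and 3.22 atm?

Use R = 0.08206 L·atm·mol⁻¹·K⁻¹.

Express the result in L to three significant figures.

n(C2H2) = PV/RT = (0.273 × 1690) / (0.08206 × 1043.15) = 5.390 mol
n(O2) = PV/RT = (0.421 × 1980) / (0.08206 × 553.15) = 18.36 mol
For 5.390 mol C2H2, stoichiometry requires (5/2) × 5.390 = 13.47 mol O2; 18.36 mol is available, so C2H2 is limiting.
n(CO2) = (4/2) × 5.390 = 10.78 mol
V(CO2) = nRT/P = 10.78 × 0.08206 × 991.15 / 3.22 = 272.3 L

272 L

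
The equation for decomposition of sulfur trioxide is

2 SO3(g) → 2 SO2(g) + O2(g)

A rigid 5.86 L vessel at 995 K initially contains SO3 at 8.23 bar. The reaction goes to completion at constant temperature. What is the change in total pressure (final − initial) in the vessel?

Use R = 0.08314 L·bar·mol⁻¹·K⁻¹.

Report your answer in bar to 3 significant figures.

4.12 bar

At constant T and V, P ∝ n(gas): 2 mol gas → 3 mol gas.
P_final = (3/2) × 8.23 = 12.35 bar; ΔP = 12.35 − 8.23 = 4.120 bar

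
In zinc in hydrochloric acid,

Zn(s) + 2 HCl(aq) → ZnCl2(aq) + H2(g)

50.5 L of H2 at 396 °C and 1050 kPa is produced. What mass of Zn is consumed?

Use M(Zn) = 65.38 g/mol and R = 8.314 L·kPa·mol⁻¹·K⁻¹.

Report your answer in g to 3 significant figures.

n(H2) = PV/RT = (1050 × 50.5) / (8.314 × 669.15) = 9.531 mol
n(Zn) = (1/1) × 9.531 = 9.531 mol
m(Zn) = 9.531 × 65.38 = 623.1 g

623 g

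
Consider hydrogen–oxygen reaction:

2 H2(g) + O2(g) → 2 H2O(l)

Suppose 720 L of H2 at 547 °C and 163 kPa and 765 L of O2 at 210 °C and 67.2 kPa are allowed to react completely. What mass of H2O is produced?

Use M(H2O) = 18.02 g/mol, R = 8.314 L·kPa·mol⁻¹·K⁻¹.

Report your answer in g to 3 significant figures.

n(H2) = PV/RT = (163 × 720) / (8.314 × 820.15) = 17.21 mol
n(O2) = PV/RT = (67.2 × 765) / (8.314 × 483.15) = 12.80 mol
For 17.21 mol H2, stoichiometry requires (1/2) × 17.21 = 8.605 mol O2; 12.80 mol is available, so H2 is limiting.
n(H2O) = (2/2) × 17.21 = 17.21 mol
m(H2O) = 17.21 × 18.02 = 310.1 g

310 g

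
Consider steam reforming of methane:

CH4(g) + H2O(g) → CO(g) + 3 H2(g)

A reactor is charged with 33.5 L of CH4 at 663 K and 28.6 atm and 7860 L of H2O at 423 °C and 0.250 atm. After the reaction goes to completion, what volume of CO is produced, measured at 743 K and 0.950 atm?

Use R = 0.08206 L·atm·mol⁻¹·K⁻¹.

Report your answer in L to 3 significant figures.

1130 L

n(CH4) = PV/RT = (28.6 × 33.5) / (0.08206 × 663) = 17.61 mol
n(H2O) = PV/RT = (0.250 × 7860) / (0.08206 × 696.15) = 34.40 mol
For 17.61 mol CH4, stoichiometry requires (1/1) × 17.61 = 17.61 mol H2O; 34.40 mol is available, so CH4 is limiting.
n(CO) = (1/1) × 17.61 = 17.61 mol
V(CO) = nRT/P = 17.61 × 0.08206 × 743 / 0.950 = 1130 L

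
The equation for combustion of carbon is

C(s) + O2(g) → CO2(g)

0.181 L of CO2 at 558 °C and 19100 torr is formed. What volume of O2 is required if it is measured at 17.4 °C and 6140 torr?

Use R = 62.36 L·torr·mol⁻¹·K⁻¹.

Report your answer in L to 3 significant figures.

n(CO2) = PV/RT = (19100 × 0.181) / (62.36 × 831.15) = 0.06670 mol
n(O2) = (1/1) × 0.06670 = 0.06670 mol
V = nRT/P = 0.06670 × 62.36 × 290.55 / 6140 = 0.1968 L

0.197 L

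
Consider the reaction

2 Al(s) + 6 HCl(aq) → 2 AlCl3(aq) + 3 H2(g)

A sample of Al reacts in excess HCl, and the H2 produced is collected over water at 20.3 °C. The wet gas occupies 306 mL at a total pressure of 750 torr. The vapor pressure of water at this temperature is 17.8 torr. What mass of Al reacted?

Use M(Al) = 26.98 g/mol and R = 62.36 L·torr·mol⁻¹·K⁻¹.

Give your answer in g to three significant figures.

P(H2) = 750 − 17.8 = 732.2 torr
n(H2) = PV/RT = (732.2 × 0.3060) / (62.36 × 293.45) = 0.01224 mol
n(Al) = (2/3) × 0.01224 = 0.008160 mol
m(Al) = 0.008160 × 26.98 = 0.2202 g

0.220 g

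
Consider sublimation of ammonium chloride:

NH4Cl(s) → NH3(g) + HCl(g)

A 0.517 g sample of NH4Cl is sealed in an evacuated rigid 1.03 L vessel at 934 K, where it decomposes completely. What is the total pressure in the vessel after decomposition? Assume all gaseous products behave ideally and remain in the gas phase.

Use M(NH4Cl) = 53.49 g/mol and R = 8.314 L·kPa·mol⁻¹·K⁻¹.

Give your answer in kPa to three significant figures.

n(NH4Cl) = 0.517 / 53.49 = 0.009665 mol
n(gas produced) = (2/1) × 0.009665 = 0.01933 mol
P = nRT/V = 0.01933 × 8.314 × 934 / 1.03 = 145.7 kPa

146 kPa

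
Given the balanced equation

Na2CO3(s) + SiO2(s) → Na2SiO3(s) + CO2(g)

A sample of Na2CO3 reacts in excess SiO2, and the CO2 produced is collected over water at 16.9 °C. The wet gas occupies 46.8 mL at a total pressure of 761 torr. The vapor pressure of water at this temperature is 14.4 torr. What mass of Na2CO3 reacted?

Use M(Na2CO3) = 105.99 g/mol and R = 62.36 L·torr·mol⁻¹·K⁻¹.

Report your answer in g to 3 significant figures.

0.205 g

P(CO2) = 761 − 14.4 = 746.6 torr
n(CO2) = PV/RT = (746.6 × 0.04680) / (62.36 × 290.05) = 0.001932 mol
n(Na2CO3) = (1/1) × 0.001932 = 0.001932 mol
m(Na2CO3) = 0.001932 × 105.99 = 0.2048 g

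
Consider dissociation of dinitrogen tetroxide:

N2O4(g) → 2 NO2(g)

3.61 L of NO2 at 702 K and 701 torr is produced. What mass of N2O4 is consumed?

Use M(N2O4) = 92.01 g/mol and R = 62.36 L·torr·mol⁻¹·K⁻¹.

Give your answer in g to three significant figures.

n(NO2) = PV/RT = (701 × 3.61) / (62.36 × 702) = 0.05781 mol
n(N2O4) = (1/2) × 0.05781 = 0.02891 mol
m(N2O4) = 0.02891 × 92.01 = 2.660 g

2.66 g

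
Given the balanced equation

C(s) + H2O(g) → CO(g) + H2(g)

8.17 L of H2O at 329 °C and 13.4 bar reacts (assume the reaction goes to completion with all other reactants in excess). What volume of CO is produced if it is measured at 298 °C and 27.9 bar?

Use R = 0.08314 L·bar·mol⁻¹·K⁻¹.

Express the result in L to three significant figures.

3.72 L

n(H2O) = PV/RT = (13.4 × 8.17) / (0.08314 × 602.15) = 2.187 mol
n(CO) = (1/1) × 2.187 = 2.187 mol
V = nRT/P = 2.187 × 0.08314 × 571.15 / 27.9 = 3.722 L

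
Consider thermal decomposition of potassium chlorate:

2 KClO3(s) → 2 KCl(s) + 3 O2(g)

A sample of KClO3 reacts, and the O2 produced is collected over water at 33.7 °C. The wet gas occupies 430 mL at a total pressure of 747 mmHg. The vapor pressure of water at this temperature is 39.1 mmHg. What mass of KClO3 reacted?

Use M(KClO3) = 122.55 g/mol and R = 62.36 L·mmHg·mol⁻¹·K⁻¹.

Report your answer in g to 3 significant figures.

1.30 g

P(O2) = 747 − 39.1 = 707.9 mmHg
n(O2) = PV/RT = (707.9 × 0.4300) / (62.36 × 306.85) = 0.01591 mol
n(KClO3) = (2/3) × 0.01591 = 0.01061 mol
m(KClO3) = 0.01061 × 122.55 = 1.300 g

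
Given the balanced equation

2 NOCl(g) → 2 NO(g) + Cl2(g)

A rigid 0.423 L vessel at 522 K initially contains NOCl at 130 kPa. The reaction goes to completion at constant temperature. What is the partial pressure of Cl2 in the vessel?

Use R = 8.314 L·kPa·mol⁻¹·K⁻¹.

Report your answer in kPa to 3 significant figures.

n(NOCl)₀ = PV/RT = (130 × 0.423) / (8.314 × 522) = 0.01267 mol
n(Cl2) = (1/2) × 0.01267 = 0.006335 mol
P(Cl2) = nRT/V = 0.006335 × 8.314 × 522 / 0.423 = 65.00 kPa

65.0 kPa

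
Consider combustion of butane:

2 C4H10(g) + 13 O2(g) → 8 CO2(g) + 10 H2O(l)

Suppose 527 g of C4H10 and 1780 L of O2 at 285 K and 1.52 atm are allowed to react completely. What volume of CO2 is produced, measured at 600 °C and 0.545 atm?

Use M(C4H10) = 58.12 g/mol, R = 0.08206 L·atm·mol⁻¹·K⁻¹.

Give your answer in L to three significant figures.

4770 L

n(C4H10) = 527 / 58.12 = 9.067 mol
n(O2) = PV/RT = (1.52 × 1780) / (0.08206 × 285) = 115.7 mol
For 9.067 mol C4H10, stoichiometry requires (13/2) × 9.067 = 58.94 mol O2; 115.7 mol is available, so C4H10 is limiting.
n(CO2) = (8/2) × 9.067 = 36.27 mol
V(CO2) = nRT/P = 36.27 × 0.08206 × 873.15 / 0.545 = 4768 L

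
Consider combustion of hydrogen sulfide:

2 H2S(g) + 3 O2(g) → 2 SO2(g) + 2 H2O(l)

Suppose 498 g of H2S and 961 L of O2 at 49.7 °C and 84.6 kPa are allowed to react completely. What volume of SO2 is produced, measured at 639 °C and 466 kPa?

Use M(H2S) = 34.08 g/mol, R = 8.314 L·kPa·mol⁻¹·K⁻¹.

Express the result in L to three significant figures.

n(H2S) = 498 / 34.08 = 14.61 mol
n(O2) = PV/RT = (84.6 × 961) / (8.314 × 322.85) = 30.29 mol
For 14.61 mol H2S, stoichiometry requires (3/2) × 14.61 = 21.91 mol O2; 30.29 mol is available, so H2S is limiting.
n(SO2) = (2/2) × 14.61 = 14.61 mol
V(SO2) = nRT/P = 14.61 × 8.314 × 912.15 / 466 = 237.8 L

238 L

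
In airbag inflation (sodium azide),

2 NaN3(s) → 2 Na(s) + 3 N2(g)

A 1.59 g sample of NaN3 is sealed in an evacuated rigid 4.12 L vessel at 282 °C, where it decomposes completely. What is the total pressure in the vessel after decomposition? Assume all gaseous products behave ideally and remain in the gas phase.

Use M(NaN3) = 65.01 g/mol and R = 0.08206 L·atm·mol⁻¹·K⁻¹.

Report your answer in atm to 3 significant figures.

n(NaN3) = 1.59 / 65.01 = 0.02446 mol
n(gas produced) = (3/2) × 0.02446 = 0.03669 mol
P = nRT/V = 0.03669 × 0.08206 × 555.15 / 4.12 = 0.4057 atm

0.406 atm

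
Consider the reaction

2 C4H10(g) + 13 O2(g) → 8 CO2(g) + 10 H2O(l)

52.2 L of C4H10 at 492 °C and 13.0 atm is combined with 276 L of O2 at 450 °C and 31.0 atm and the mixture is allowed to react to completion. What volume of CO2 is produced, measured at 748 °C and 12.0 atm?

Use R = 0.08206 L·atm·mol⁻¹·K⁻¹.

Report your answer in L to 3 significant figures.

n(C4H10) = PV/RT = (13.0 × 52.2) / (0.08206 × 765.15) = 10.81 mol
n(O2) = PV/RT = (31.0 × 276) / (0.08206 × 723.15) = 144.2 mol
For 10.81 mol C4H10, stoichiometry requires (13/2) × 10.81 = 70.27 mol O2; 144.2 mol is available, so C4H10 is limiting.
n(CO2) = (8/2) × 10.81 = 43.24 mol
V(CO2) = nRT/P = 43.24 × 0.08206 × 1021.15 / 12.0 = 301.9 L

302 L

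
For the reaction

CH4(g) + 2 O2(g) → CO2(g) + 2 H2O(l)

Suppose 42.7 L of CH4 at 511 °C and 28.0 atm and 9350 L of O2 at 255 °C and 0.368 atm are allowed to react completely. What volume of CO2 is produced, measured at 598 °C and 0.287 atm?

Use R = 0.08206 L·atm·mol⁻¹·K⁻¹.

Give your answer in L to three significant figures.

n(CH4) = PV/RT = (28.0 × 42.7) / (0.08206 × 784.15) = 18.58 mol
n(O2) = PV/RT = (0.368 × 9350) / (0.08206 × 528.15) = 79.39 mol
For 18.58 mol CH4, stoichiometry requires (2/1) × 18.58 = 37.16 mol O2; 79.39 mol is available, so CH4 is limiting.
n(CO2) = (1/1) × 18.58 = 18.58 mol
V(CO2) = nRT/P = 18.58 × 0.08206 × 871.15 / 0.287 = 4628 L

4630 L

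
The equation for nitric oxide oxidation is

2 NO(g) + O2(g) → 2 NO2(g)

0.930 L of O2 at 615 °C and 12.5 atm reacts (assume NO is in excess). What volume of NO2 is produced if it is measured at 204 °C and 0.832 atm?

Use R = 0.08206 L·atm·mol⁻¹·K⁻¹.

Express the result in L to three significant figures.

15.0 L

n(O2) = PV/RT = (12.5 × 0.930) / (0.08206 × 888.15) = 0.1595 mol
n(NO2) = (2/1) × 0.1595 = 0.3190 mol
V = nRT/P = 0.3190 × 0.08206 × 477.15 / 0.832 = 15.01 L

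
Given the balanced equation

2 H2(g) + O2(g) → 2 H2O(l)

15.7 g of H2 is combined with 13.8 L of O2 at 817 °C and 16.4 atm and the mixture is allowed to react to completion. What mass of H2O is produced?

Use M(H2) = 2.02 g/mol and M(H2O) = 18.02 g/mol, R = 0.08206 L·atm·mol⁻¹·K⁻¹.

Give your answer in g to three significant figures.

91.2 g

n(H2) = 15.7 / 2.02 = 7.772 mol
n(O2) = PV/RT = (16.4 × 13.8) / (0.08206 × 1090.15) = 2.530 mol
For 7.772 mol H2, stoichiometry requires (1/2) × 7.772 = 3.886 mol O2; 2.530 mol is available, so O2 is limiting.
n(H2O) = (2/1) × 2.530 = 5.060 mol
m(H2O) = 5.060 × 18.02 = 91.18 g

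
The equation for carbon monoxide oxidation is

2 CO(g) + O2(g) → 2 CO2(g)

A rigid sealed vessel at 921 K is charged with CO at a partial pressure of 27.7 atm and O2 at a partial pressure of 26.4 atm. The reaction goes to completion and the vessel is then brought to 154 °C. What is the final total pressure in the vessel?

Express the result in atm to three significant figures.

18.7 atm

With V and T fixed, P_i ∝ n_i, so the mole ratios apply directly to partial pressures at 921 K.
P(O2) required for 27.7 atm of CO = (1/2) × 27.7 = 13.85 atm; available 26.4 atm, so CO is limiting.
P(O2) remaining = 26.4 − (1/2) × 27.7 = 12.55 atm
P(gaseous products) = (2)/2 × 27.7 = 27.70 atm
P_total at 921 K = 12.55 + 27.70 = 40.25 atm
Scaling to 154 °C: P = 40.25 × 427.15/921 = 18.67 atm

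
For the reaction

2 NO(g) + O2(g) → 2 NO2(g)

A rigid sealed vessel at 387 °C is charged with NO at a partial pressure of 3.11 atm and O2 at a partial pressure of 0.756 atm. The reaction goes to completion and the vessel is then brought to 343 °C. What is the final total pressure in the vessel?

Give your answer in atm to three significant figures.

Because the vessel is rigid and T is held at 387 °C, work the stoichiometry in partial pressures (P_i = n_iRT/V).
P(O2) required for 3.11 atm of NO = (1/2) × 3.11 = 1.555 atm; available 0.756 atm, so O2 is limiting.
P(NO) remaining = 3.11 − (2/1) × 0.756 = 1.598 atm
P(gaseous products) = (2)/1 × 0.756 = 1.512 atm
P_total at 387 °C = 1.598 + 1.512 = 3.110 atm
Scaling to 343 °C: P = 3.110 × 616.15/660.15 = 2.903 atm

2.90 atm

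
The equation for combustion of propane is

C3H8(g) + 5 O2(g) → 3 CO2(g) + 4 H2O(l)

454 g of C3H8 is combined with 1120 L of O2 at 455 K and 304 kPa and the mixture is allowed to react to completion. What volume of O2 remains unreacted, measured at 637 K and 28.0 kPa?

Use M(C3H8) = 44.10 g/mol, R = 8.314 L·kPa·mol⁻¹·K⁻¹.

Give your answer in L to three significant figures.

n(C3H8) = 454 / 44.10 = 10.29 mol
n(O2) = PV/RT = (304 × 1120) / (8.314 × 455) = 90.01 mol
For 10.29 mol C3H8, stoichiometry requires (5/1) × 10.29 = 51.45 mol O2; 90.01 mol is available, so C3H8 is limiting.
n(O2) consumed = (5/1) × 10.29 = 51.45 mol; remaining = 90.01 − 51.45 = 38.56 mol
V(O2) = nRT/P = 38.56 × 8.314 × 637 / 28.0 = 7293 L

7290 L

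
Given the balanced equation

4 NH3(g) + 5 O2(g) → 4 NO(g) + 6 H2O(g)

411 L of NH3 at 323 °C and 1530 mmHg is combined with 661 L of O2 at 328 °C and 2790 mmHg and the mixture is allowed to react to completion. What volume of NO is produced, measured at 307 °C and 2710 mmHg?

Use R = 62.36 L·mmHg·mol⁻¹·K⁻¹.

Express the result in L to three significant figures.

226 L

n(NH3) = PV/RT = (1530 × 411) / (62.36 × 596.15) = 16.91 mol
n(O2) = PV/RT = (2790 × 661) / (62.36 × 601.15) = 49.19 mol
For 16.91 mol NH3, stoichiometry requires (5/4) × 16.91 = 21.14 mol O2; 49.19 mol is available, so NH3 is limiting.
n(NO) = (4/4) × 16.91 = 16.91 mol
V(NO) = nRT/P = 16.91 × 62.36 × 580.15 / 2710 = 225.7 L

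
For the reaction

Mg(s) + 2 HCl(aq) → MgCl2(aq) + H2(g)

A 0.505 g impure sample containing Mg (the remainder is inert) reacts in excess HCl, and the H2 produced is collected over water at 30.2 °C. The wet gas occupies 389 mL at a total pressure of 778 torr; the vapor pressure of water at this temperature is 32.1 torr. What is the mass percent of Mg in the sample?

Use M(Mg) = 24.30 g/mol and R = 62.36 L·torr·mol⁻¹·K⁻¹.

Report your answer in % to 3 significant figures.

P(H2) = 778 − 32.1 = 745.9 torr
n(H2) = PV/RT = (745.9 × 0.3890) / (62.36 × 303.35) = 0.01534 mol
n(Mg) = (1/1) × 0.01534 = 0.01534 mol
m(Mg) = 0.01534 × 24.30 = 0.3728 g
%Mg = 0.3728 / 0.505 × 100 = 73.82%

73.8 %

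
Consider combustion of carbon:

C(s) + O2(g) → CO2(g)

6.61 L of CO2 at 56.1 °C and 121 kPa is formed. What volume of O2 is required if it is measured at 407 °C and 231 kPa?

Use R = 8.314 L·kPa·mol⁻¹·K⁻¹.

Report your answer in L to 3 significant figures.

n(CO2) = PV/RT = (121 × 6.61) / (8.314 × 329.25) = 0.2922 mol
n(O2) = (1/1) × 0.2922 = 0.2922 mol
V = nRT/P = 0.2922 × 8.314 × 680.15 / 231 = 7.153 L

7.15 L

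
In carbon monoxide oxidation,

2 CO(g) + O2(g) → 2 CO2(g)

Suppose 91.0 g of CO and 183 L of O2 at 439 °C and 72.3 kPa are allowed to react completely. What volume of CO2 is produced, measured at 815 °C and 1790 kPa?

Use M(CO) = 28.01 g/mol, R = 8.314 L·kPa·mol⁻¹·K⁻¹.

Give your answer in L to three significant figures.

16.4 L

n(CO) = 91.0 / 28.01 = 3.249 mol
n(O2) = PV/RT = (72.3 × 183) / (8.314 × 712.15) = 2.235 mol
For 3.249 mol CO, stoichiometry requires (1/2) × 3.249 = 1.625 mol O2; 2.235 mol is available, so CO is limiting.
n(CO2) = (2/2) × 3.249 = 3.249 mol
V(CO2) = nRT/P = 3.249 × 8.314 × 1088.15 / 1790 = 16.42 L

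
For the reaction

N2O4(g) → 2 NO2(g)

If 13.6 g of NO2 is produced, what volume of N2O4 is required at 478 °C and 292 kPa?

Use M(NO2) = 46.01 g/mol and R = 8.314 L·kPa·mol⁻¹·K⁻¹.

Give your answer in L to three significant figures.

3.16 L

n(NO2) = 13.60 / 46.01 = 0.2956 mol
n(N2O4) = (1/2) × 0.2956 = 0.1478 mol
V = nRT/P = 0.1478 × 8.314 × 751.15 / 292 = 3.161 L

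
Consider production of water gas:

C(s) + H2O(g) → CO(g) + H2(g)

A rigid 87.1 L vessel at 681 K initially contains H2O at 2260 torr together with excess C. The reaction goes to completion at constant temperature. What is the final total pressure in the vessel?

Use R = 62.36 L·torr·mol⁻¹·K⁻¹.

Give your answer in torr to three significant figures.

4520 torr

Rigid vessel, constant T ⇒ P scales with total gas moles (1 → 2).
P_final = (2/1) × 2260 = 4520 torr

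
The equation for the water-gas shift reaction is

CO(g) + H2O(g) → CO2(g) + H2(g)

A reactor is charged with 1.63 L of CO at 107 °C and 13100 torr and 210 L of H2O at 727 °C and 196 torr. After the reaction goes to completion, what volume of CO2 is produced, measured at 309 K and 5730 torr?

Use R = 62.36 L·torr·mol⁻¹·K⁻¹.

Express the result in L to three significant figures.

n(CO) = PV/RT = (13100 × 1.63) / (62.36 × 380.15) = 0.9007 mol
n(H2O) = PV/RT = (196 × 210) / (62.36 × 1000.15) = 0.6599 mol
For 0.9007 mol CO, stoichiometry requires (1/1) × 0.9007 = 0.9007 mol H2O; 0.6599 mol is available, so H2O is limiting.
n(CO2) = (1/1) × 0.6599 = 0.6599 mol
V(CO2) = nRT/P = 0.6599 × 62.36 × 309 / 5730 = 2.219 L

2.22 L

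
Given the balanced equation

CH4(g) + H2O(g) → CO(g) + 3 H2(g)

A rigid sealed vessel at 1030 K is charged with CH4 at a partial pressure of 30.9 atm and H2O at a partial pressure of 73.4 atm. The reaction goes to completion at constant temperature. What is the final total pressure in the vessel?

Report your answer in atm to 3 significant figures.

166 atm

At constant V, partial pressures at 1030 K are proportional to moles, so apply stoichiometry directly to pressures.
P(H2O) required for 30.9 atm of CH4 = (1/1) × 30.9 = 30.90 atm; available 73.4 atm, so CH4 is limiting.
P(H2O) remaining = 73.4 − (1/1) × 30.9 = 42.50 atm
P(gaseous products) = (1+3)/1 × 30.9 = 123.6 atm
P_total at 1030 K = 42.50 + 123.6 = 166.1 atm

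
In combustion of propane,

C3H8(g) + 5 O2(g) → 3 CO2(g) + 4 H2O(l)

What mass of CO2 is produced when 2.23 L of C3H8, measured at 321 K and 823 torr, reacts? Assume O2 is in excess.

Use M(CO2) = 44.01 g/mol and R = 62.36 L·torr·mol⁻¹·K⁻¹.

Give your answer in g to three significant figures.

12.1 g

n(C3H8) = PV/RT = (823 × 2.23) / (62.36 × 321) = 0.09168 mol
n(CO2) = (3/1) × 0.09168 = 0.2750 mol
m(CO2) = 0.2750 × 44.01 = 12.10 g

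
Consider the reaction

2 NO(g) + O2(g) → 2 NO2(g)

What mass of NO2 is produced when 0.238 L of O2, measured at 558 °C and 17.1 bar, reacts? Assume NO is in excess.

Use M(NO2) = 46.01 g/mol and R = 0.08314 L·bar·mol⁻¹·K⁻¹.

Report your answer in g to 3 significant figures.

5.42 g

n(O2) = PV/RT = (17.1 × 0.238) / (0.08314 × 831.15) = 0.05890 mol
n(NO2) = (2/1) × 0.05890 = 0.1178 mol
m(NO2) = 0.1178 × 46.01 = 5.420 g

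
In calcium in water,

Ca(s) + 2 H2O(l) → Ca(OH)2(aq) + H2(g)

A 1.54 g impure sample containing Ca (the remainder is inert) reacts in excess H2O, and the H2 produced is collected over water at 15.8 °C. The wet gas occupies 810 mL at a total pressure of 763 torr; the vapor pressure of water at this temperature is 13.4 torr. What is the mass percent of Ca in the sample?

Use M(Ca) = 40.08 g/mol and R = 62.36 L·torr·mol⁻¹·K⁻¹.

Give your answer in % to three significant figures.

P(H2) = 763 − 13.4 = 749.6 torr
n(H2) = PV/RT = (749.6 × 0.8100) / (62.36 × 288.95) = 0.03370 mol
n(Ca) = (1/1) × 0.03370 = 0.03370 mol
m(Ca) = 0.03370 × 40.08 = 1.351 g
%Ca = 1.351 / 1.54 × 100 = 87.73%

87.7 %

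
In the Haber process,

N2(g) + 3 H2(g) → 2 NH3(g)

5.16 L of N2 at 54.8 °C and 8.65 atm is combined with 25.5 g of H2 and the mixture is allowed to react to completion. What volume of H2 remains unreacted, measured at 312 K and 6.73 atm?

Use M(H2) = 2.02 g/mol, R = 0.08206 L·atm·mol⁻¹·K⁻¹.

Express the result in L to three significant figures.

n(N2) = PV/RT = (8.65 × 5.16) / (0.08206 × 327.95) = 1.659 mol
n(H2) = 25.5 / 2.02 = 12.62 mol
For 1.659 mol N2, stoichiometry requires (3/1) × 1.659 = 4.977 mol H2; 12.62 mol is available, so N2 is limiting.
n(H2) consumed = (3/1) × 1.659 = 4.977 mol; remaining = 12.62 − 4.977 = 7.643 mol
V(H2) = nRT/P = 7.643 × 0.08206 × 312 / 6.73 = 29.08 L

29.1 L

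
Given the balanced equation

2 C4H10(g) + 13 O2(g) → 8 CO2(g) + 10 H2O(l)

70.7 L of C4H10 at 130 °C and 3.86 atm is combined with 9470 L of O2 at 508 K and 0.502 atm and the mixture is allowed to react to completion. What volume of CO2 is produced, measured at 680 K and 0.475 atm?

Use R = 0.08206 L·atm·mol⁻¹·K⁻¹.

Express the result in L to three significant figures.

3880 L

n(C4H10) = PV/RT = (3.86 × 70.7) / (0.08206 × 403.15) = 8.249 mol
n(O2) = PV/RT = (0.502 × 9470) / (0.08206 × 508) = 114.0 mol
For 8.249 mol C4H10, stoichiometry requires (13/2) × 8.249 = 53.62 mol O2; 114.0 mol is available, so C4H10 is limiting.
n(CO2) = (8/2) × 8.249 = 33.00 mol
V(CO2) = nRT/P = 33.00 × 0.08206 × 680 / 0.475 = 3877 L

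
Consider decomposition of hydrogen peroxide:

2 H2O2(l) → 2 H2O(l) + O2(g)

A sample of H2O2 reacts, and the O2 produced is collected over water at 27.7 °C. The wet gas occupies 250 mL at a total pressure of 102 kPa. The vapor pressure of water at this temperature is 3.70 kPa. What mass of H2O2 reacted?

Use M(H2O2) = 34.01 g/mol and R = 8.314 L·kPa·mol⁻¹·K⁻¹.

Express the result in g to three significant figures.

0.668 g

P(O2) = 102 − 3.70 = 98.30 kPa
n(O2) = PV/RT = (98.30 × 0.2500) / (8.314 × 300.85) = 0.009825 mol
n(H2O2) = (2/1) × 0.009825 = 0.01965 mol
m(H2O2) = 0.01965 × 34.01 = 0.6683 g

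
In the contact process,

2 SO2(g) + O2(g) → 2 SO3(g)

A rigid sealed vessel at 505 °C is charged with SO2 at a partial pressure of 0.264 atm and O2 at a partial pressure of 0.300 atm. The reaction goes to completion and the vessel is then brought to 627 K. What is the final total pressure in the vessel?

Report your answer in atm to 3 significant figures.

0.348 atm

At constant V, partial pressures at 505 °C are proportional to moles, so apply stoichiometry directly to pressures.
P(O2) required for 0.264 atm of SO2 = (1/2) × 0.264 = 0.1320 atm; available 0.300 atm, so SO2 is limiting.
P(O2) remaining = 0.300 − (1/2) × 0.264 = 0.1680 atm
P(gaseous products) = (2)/2 × 0.264 = 0.2640 atm
P_total at 505 °C = 0.1680 + 0.2640 = 0.4320 atm
Scaling to 627 K: P = 0.4320 × 627/778.15 = 0.3481 atm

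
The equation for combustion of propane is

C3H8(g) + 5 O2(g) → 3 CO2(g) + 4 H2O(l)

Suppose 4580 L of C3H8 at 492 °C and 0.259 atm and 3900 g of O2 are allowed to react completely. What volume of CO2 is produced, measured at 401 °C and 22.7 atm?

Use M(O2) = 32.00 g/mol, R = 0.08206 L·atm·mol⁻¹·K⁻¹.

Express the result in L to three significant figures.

138 L

n(C3H8) = PV/RT = (0.259 × 4580) / (0.08206 × 765.15) = 18.89 mol
n(O2) = 3900 / 32.00 = 121.9 mol
For 18.89 mol C3H8, stoichiometry requires (5/1) × 18.89 = 94.45 mol O2; 121.9 mol is available, so C3H8 is limiting.
n(CO2) = (3/1) × 18.89 = 56.67 mol
V(CO2) = nRT/P = 56.67 × 0.08206 × 674.15 / 22.7 = 138.1 L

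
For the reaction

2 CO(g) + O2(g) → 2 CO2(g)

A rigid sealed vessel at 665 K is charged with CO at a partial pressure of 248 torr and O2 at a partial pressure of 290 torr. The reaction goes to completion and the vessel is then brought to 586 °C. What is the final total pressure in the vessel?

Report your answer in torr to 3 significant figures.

535 torr

With V and T fixed, P_i ∝ n_i, so the mole ratios apply directly to partial pressures at 665 K.
P(O2) required for 248 torr of CO = (1/2) × 248 = 124.0 torr; available 290 torr, so CO is limiting.
P(O2) remaining = 290 − (1/2) × 248 = 166.0 torr
P(gaseous products) = (2)/2 × 248 = 248.0 torr
P_total at 665 K = 166.0 + 248.0 = 414.0 torr
Scaling to 586 °C: P = 414.0 × 859.15/665 = 534.9 torr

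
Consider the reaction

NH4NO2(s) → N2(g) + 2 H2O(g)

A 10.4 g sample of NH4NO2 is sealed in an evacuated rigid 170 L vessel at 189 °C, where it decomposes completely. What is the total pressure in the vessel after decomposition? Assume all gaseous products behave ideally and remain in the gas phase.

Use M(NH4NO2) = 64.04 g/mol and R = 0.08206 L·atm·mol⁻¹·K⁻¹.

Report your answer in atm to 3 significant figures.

0.109 atm

n(NH4NO2) = 10.4 / 64.04 = 0.1624 mol
n(gas produced) = (3/1) × 0.1624 = 0.4872 mol
P = nRT/V = 0.4872 × 0.08206 × 462.15 / 170 = 0.1087 atm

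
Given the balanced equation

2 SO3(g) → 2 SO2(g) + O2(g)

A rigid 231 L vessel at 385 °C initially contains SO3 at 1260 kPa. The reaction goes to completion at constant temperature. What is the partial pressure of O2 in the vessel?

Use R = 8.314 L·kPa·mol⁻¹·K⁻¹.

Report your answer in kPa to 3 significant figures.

630 kPa

n(SO3)₀ = PV/RT = (1260 × 231) / (8.314 × 658.15) = 53.19 mol
n(O2) = (1/2) × 53.19 = 26.59 mol
P(O2) = nRT/V = 26.59 × 8.314 × 658.15 / 231 = 629.9 kPa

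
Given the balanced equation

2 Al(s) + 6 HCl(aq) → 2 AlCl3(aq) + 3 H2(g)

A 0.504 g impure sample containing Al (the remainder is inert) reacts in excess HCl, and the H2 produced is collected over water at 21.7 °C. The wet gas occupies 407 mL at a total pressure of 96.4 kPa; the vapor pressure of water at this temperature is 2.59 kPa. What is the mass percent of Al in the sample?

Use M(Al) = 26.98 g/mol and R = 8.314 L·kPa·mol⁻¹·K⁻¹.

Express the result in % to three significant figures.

55.6 %

P(H2) = 96.4 − 2.59 = 93.81 kPa
n(H2) = PV/RT = (93.81 × 0.4070) / (8.314 × 294.85) = 0.01558 mol
n(Al) = (2/3) × 0.01558 = 0.01039 mol
m(Al) = 0.01039 × 26.98 = 0.2803 g
%Al = 0.2803 / 0.504 × 100 = 55.62%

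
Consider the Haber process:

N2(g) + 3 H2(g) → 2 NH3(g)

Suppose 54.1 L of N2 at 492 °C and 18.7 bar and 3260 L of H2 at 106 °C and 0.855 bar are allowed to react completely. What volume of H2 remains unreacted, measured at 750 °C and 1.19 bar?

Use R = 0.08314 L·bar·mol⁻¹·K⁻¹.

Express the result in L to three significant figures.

n(N2) = PV/RT = (18.7 × 54.1) / (0.08314 × 765.15) = 15.90 mol
n(H2) = PV/RT = (0.855 × 3260) / (0.08314 × 379.15) = 88.42 mol
For 15.90 mol N2, stoichiometry requires (3/1) × 15.90 = 47.70 mol H2; 88.42 mol is available, so N2 is limiting.
n(H2) consumed = (3/1) × 15.90 = 47.70 mol; remaining = 88.42 − 47.70 = 40.72 mol
V(H2) = nRT/P = 40.72 × 0.08314 × 1023.15 / 1.19 = 2911 L

2910 L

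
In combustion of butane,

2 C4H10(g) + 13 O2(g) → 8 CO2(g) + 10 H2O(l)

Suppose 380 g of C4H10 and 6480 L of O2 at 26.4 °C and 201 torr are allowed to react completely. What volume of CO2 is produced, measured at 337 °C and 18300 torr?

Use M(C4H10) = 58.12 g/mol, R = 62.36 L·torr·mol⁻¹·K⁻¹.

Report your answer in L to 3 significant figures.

54.4 L

n(C4H10) = 380 / 58.12 = 6.538 mol
n(O2) = PV/RT = (201 × 6480) / (62.36 × 299.55) = 69.73 mol
For 6.538 mol C4H10, stoichiometry requires (13/2) × 6.538 = 42.50 mol O2; 69.73 mol is available, so C4H10 is limiting.
n(CO2) = (8/2) × 6.538 = 26.15 mol
V(CO2) = nRT/P = 26.15 × 62.36 × 610.15 / 18300 = 54.37 L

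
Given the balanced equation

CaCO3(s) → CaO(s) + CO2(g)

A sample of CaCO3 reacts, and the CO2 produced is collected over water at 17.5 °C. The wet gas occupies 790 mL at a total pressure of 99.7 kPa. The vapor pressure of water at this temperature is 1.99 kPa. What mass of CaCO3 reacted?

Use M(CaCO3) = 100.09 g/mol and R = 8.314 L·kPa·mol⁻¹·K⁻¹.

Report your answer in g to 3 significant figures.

3.20 g

P(CO2) = 99.7 − 1.99 = 97.71 kPa
n(CO2) = PV/RT = (97.71 × 0.7900) / (8.314 × 290.65) = 0.03194 mol
n(CaCO3) = (1/1) × 0.03194 = 0.03194 mol
m(CaCO3) = 0.03194 × 100.09 = 3.197 g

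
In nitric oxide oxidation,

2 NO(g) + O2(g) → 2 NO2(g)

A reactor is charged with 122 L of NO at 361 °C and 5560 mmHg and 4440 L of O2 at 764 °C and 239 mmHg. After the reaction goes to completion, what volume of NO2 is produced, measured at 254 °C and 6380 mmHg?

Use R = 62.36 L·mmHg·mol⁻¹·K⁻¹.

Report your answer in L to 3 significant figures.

88.4 L

n(NO) = PV/RT = (5560 × 122) / (62.36 × 634.15) = 17.15 mol
n(O2) = PV/RT = (239 × 4440) / (62.36 × 1037.15) = 16.41 mol
For 17.15 mol NO, stoichiometry requires (1/2) × 17.15 = 8.575 mol O2; 16.41 mol is available, so NO is limiting.
n(NO2) = (2/2) × 17.15 = 17.15 mol
V(NO2) = nRT/P = 17.15 × 62.36 × 527.15 / 6380 = 88.37 L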